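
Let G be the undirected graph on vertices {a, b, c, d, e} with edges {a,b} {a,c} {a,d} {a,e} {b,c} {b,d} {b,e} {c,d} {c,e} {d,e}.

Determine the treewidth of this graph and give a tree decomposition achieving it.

Treewidth 4.
One such decomposition:
Bags: B1 = {a, b, c, d, e}
Tree: (single bag)

A single bag containing all 5 vertices is trivially a valid decomposition of width 4. Conversely, {a, b, c, d, e} is a clique of size 5, and the vertices of any clique must share a bag in every tree decomposition; so some bag has ≥ 5 vertices and tw(G) ≥ 4. Hence tw(G) = 4 exactly.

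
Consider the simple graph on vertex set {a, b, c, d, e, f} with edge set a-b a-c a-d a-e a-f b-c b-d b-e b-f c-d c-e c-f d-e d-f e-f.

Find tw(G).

A width-5 tree decomposition is:
Bags: B1 = {a, b, c, d, e, f}
Tree: (single bag)
A single bag containing all 6 vertices is trivially a valid decomposition of width 5. Conversely, {a, b, c, d, e, f} is a clique of size 6, and the vertices of any clique must share a bag in every tree decomposition; so some bag has ≥ 6 vertices and tw(G) ≥ 5. Combining the bounds, tw(G) = 5.

5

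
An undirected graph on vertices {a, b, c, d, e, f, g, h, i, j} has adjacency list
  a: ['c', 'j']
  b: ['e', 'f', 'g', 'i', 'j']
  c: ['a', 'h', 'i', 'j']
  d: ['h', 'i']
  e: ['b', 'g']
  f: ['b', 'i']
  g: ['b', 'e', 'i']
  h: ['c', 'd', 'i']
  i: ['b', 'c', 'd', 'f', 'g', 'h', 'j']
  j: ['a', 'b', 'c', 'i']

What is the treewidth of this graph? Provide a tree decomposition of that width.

Treewidth 2.
Bags: B1 = {a, c, j}  B2 = {c, i, j}  B3 = {b, i, j}  B4 = {b, g, i}  B5 = {b, f, i}  B6 = {b, e, g}  B7 = {c, h, i}  B8 = {d, h, i}
Tree: B1–B2, B2–B3, B3–B4, B3–B5, B4–B6, B2–B7, B7–B8

Every bag has size at most 3, so the width is 3 − 1 = 2 and tw(G) ≤ 2. Conversely, {b, e, g} is a clique of size 3, and the vertices of any clique must share a bag in every tree decomposition; so some bag has ≥ 3 vertices and tw(G) ≥ 2. Therefore the treewidth is 2.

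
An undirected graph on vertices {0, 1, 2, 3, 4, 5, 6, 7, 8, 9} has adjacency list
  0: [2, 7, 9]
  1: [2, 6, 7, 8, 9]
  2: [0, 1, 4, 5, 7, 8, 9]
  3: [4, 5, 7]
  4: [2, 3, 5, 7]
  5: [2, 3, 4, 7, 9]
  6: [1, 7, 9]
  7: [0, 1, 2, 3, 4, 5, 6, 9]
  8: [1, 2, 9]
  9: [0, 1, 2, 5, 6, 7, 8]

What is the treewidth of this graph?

A width-3 tree decomposition is:
Bags: B1 = {1, 2, 7, 9}  B2 = {1, 2, 8, 9}  B3 = {2, 5, 7, 9}  B4 = {2, 4, 5, 7}  B5 = {1, 6, 7, 9}  B6 = {3, 4, 5, 7}  B7 = {0, 2, 7, 9}
Tree: B1–B2, B1–B3, B3–B4, B1–B5, B4–B6, B1–B7
Every bag has size at most 4, so the width is 4 − 1 = 3 and tw(G) ≤ 3. Conversely, {1, 2, 8, 9} is a clique of size 4, and the vertices of any clique must share a bag in every tree decomposition; so some bag has ≥ 4 vertices and tw(G) ≥ 3. Therefore the treewidth is 3.

3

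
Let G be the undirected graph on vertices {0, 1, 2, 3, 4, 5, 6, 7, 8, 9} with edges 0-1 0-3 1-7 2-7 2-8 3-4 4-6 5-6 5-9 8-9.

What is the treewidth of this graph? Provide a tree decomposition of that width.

Treewidth 2.
Bags: B1 = {4, 5, 6}  B2 = {4, 5, 9}  B3 = {4, 8, 9}  B4 = {2, 4, 8}  B5 = {2, 4, 7}  B6 = {1, 4, 7}  B7 = {0, 1, 4}  B8 = {0, 3, 4}
Tree: B1–B2, B2–B3, B3–B4, B4–B5, B5–B6, B6–B7, B7–B8

The largest bag has 3 vertices, giving width 2; this decomposition certifies tw(G) ≤ 2. The edges 4–6–5–9–8–2–7–1–0–3–4 form a cycle, so G is not a tree and its treewidth is at least 2. The upper and lower bounds meet at 2, so that is the treewidth.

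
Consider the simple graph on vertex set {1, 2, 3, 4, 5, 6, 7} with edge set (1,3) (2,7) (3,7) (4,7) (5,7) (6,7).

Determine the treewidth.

A width-1 tree decomposition is:
Bags: B1 = {3, 7}  B2 = {5, 7}  B3 = {2, 7}  B4 = {1, 3}  B5 = {4, 7}  B6 = {6, 7}
Tree: B1–B2, B2–B3, B1–B4, B2–B5, B2–B6
The largest bag has 2 vertices, giving width 1; this decomposition certifies tw(G) ≤ 1. Any graph with an edge has treewidth ≥ 1, and G has the edge 7–3. Therefore the treewidth is 1.

1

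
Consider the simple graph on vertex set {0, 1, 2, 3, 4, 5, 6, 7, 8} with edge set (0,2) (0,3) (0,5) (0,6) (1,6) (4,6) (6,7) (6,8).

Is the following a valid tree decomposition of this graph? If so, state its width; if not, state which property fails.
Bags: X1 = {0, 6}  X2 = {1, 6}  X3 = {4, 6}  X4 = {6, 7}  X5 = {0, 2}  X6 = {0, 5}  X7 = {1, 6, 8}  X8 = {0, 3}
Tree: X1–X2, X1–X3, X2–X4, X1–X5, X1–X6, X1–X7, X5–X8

A tree decomposition must satisfy three properties: every vertex lies in some bag; for every edge, both endpoints lie together in some bag; and for every vertex, the bags containing it form a connected subtree. Here bags containing vertex 1 are not connected in the tree, so the decomposition is invalid.

No — bags containing vertex 1 are not connected in the tree.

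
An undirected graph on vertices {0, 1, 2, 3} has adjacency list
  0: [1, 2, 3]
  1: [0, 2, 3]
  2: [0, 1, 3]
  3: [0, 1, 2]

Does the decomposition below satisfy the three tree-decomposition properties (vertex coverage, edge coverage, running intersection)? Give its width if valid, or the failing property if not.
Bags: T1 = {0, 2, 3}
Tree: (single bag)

A tree decomposition must satisfy three properties: every vertex lies in some bag; for every edge, both endpoints lie together in some bag; and for every vertex, the bags containing it form a connected subtree. Here vertex 1 appears in no bag, so the decomposition is invalid.

No — vertex 1 appears in no bag.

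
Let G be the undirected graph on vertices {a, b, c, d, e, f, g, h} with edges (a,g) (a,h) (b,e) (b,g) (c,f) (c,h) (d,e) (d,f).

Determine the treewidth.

A width-2 tree decomposition is:
Bags: B1 = {c, d, f}  B2 = {c, d, h}  B3 = {a, d, h}  B4 = {a, d, g}  B5 = {b, d, g}  B6 = {b, d, e}
Tree: B1–B2, B2–B3, B3–B4, B4–B5, B5–B6
The largest bag has 3 vertices, giving width 2; this decomposition certifies tw(G) ≤ 2. For the lower bound, G contains the cycle d–f–c–h–a–g–b–e–d, so G is not a forest; only forests have treewidth ≤ 1, hence tw(G) ≥ 2. Therefore the treewidth is 2.

2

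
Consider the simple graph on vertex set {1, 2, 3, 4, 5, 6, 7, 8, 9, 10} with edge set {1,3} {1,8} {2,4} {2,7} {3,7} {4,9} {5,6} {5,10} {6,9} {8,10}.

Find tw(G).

2

A width-2 tree decomposition is:
Bags: B1 = {1, 3, 7}  B2 = {1, 2, 7}  B3 = {1, 2, 4}  B4 = {1, 4, 9}  B5 = {1, 6, 9}  B6 = {1, 5, 6}  B7 = {1, 5, 10}  B8 = {1, 8, 10}
Tree: B1–B2, B2–B3, B3–B4, B4–B5, B5–B6, B6–B7, B7–B8
Each bag holds 3 vertices, so the decomposition has width 2, which upper-bounds the treewidth. The edges 1–3–7–2–4–9–6–5–10–8–1 form a cycle, so G is not a tree and its treewidth is at least 2. Combining the bounds, tw(G) = 2.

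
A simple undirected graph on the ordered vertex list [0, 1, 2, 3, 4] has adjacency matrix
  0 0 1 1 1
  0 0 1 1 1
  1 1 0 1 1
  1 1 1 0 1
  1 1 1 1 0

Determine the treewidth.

A width-3 tree decomposition is:
Bags: B1 = {1, 2, 3, 4}  B2 = {0, 2, 3, 4}
Tree: B1–B2
Each bag holds 4 vertices, so the decomposition has width 3, which upper-bounds the treewidth. On the other hand G contains the 4-clique {0, 2, 3, 4}. A clique must lie in a single bag of any decomposition, so no decomposition can have width below 3. Combining the bounds, tw(G) = 3.

3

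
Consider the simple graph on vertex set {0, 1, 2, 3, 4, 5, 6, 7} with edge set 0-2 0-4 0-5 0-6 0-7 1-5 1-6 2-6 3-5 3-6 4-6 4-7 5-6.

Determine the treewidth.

A width-2 tree decomposition is:
Bags: B1 = {0, 4, 6}  B2 = {0, 5, 6}  B3 = {0, 2, 6}  B4 = {0, 4, 7}  B5 = {1, 5, 6}  B6 = {3, 5, 6}
Tree: B1–B2, B1–B3, B1–B4, B2–B5, B5–B6
The largest bag has 3 vertices, giving width 2; this decomposition certifies tw(G) ≤ 2. On the other hand G contains the 3-clique {0, 2, 6}. A clique must lie in a single bag of any decomposition, so no decomposition can have width below 2. The upper and lower bounds meet at 2, so that is the treewidth.

2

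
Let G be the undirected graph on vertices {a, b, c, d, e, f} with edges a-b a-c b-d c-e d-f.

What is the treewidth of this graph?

1

A width-1 tree decomposition is:
Bags: B1 = {c, e}  B2 = {a, c}  B3 = {a, b}  B4 = {b, d}  B5 = {d, f}
Tree: B1–B2, B2–B3, B3–B4, B4–B5
Every bag has size at most 2, so the width is 2 − 1 = 1 and tw(G) ≤ 1. G has an edge, so its treewidth is at least 1. Hence tw(G) = 1 exactly.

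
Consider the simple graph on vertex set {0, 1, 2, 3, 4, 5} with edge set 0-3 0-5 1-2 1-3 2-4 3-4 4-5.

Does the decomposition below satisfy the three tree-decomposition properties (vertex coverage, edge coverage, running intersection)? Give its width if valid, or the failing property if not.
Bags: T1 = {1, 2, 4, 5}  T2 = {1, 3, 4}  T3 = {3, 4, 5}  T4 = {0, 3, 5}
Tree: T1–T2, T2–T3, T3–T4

A tree decomposition must satisfy three properties: every vertex lies in some bag; for every edge, both endpoints lie together in some bag; and for every vertex, the bags containing it form a connected subtree. Here bags containing vertex 5 are not connected in the tree, so the decomposition is invalid.

No — bags containing vertex 5 are not connected in the tree.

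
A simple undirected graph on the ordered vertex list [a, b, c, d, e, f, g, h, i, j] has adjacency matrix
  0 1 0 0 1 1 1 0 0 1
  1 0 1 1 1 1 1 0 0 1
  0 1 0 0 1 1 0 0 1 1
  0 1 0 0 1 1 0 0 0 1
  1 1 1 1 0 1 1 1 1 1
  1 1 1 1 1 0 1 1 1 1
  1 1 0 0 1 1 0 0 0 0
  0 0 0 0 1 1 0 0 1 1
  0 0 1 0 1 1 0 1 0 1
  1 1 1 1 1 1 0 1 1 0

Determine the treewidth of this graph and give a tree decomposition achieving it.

Every bag has size at most 5, so the width is 5 − 1 = 4 and tw(G) ≤ 4. For the lower bound, the 5 vertices {a, b, e, f, g} are pairwise adjacent, and any tree decomposition puts a clique entirely inside one bag — forcing width ≥ 4. Hence tw(G) = 4 exactly.

Treewidth 4.
One such decomposition:
Bags: B1 = {b, c, e, f, j}  B2 = {c, e, f, i, j}  B3 = {e, f, h, i, j}  B4 = {b, d, e, f, j}  B5 = {a, b, e, f, j}  B6 = {a, b, e, f, g}
Tree: B1–B2, B2–B3, B1–B4, B4–B5, B5–B6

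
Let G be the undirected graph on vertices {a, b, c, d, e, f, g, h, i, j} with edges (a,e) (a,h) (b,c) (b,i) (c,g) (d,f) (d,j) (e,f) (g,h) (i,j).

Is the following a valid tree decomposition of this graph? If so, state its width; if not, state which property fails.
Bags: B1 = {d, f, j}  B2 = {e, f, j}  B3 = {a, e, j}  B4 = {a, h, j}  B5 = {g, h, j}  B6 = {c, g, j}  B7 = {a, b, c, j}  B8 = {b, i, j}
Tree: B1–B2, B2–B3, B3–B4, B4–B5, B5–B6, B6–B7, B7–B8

A tree decomposition must satisfy three properties: every vertex lies in some bag; for every edge, both endpoints lie together in some bag; and for every vertex, the bags containing it form a connected subtree. Here bags containing vertex a are not connected in the tree, so the decomposition is invalid.

No — bags containing vertex a are not connected in the tree.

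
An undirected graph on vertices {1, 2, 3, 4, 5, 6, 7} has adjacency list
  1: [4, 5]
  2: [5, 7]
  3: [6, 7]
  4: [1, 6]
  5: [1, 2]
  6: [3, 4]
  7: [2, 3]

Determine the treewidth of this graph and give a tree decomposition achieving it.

The largest bag has 3 vertices, giving width 2; this decomposition certifies tw(G) ≤ 2. Since 6–4–1–5–2–7–3–6 is a cycle in G, G is not acyclic. Forests are exactly the graphs of treewidth ≤ 1, so tw(G) ≥ 2. The upper and lower bounds meet at 2, so that is the treewidth.

Treewidth 2.
One optimal decomposition is:
Bags: B1 = {1, 4, 6}  B2 = {1, 5, 6}  B3 = {2, 5, 6}  B4 = {2, 6, 7}  B5 = {3, 6, 7}
Tree: B1–B2, B2–B3, B3–B4, B4–B5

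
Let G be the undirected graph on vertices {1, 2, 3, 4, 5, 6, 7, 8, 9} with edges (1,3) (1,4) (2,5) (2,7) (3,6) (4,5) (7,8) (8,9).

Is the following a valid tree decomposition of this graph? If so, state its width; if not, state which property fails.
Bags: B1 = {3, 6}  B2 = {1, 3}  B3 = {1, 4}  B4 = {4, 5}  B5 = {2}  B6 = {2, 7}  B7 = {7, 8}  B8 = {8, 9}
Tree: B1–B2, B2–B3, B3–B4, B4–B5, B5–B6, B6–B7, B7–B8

No — edge (5,2) lies in no bag.

A tree decomposition must satisfy three properties: every vertex lies in some bag; for every edge, both endpoints lie together in some bag; and for every vertex, the bags containing it form a connected subtree. Here edge (5,2) lies in no bag, so the decomposition is invalid.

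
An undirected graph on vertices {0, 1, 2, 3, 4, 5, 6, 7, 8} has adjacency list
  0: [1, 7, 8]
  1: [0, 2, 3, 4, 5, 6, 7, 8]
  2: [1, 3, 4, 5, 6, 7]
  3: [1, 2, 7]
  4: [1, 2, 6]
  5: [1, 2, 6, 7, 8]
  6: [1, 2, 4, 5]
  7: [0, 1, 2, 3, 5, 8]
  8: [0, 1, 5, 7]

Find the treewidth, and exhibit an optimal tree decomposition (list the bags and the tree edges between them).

Every bag has size at most 4, so the width is 4 − 1 = 3 and tw(G) ≤ 3. On the other hand G contains the 4-clique {0, 1, 7, 8}. A clique must lie in a single bag of any decomposition, so no decomposition can have width below 3. Therefore the treewidth is 3.

Treewidth 3.
One such decomposition:
Bags: B1 = {1, 2, 5, 7}  B2 = {1, 2, 5, 6}  B3 = {1, 5, 7, 8}  B4 = {1, 2, 4, 6}  B5 = {1, 2, 3, 7}  B6 = {0, 1, 7, 8}
Tree: B1–B2, B1–B3, B2–B4, B1–B5, B3–B6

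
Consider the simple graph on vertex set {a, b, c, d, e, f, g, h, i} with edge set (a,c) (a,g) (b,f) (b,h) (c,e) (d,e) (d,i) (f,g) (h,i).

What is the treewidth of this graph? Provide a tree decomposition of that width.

Treewidth 2.
One such decomposition:
Bags: B1 = {c, d, e}  B2 = {c, d, i}  B3 = {c, h, i}  B4 = {b, c, h}  B5 = {b, c, f}  B6 = {c, f, g}  B7 = {a, c, g}
Tree: B1–B2, B2–B3, B3–B4, B4–B5, B5–B6, B6–B7

Every bag has size at most 3, so the width is 3 − 1 = 2 and tw(G) ≤ 2. For the lower bound, G contains the cycle c–e–d–i–h–b–f–g–a–c, so G is not a forest; only forests have treewidth ≤ 1, hence tw(G) ≥ 2. Hence tw(G) = 2 exactly.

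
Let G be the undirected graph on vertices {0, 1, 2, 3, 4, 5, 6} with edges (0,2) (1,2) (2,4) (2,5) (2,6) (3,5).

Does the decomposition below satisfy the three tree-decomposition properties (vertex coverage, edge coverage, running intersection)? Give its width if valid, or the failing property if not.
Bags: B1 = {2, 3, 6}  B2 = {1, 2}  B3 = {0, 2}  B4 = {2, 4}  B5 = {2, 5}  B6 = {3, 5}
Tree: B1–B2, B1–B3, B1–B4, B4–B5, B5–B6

A tree decomposition must satisfy three properties: every vertex lies in some bag; for every edge, both endpoints lie together in some bag; and for every vertex, the bags containing it form a connected subtree. Here bags containing vertex 3 are not connected in the tree, so the decomposition is invalid.

No — bags containing vertex 3 are not connected in the tree.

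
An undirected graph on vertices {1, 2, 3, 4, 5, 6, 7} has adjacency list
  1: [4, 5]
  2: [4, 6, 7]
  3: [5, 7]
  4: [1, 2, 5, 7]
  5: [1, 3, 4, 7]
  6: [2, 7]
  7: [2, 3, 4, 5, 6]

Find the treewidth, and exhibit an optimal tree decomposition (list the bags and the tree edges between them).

Treewidth 2.
One such decomposition:
Bags: B1 = {4, 5, 7}  B2 = {3, 5, 7}  B3 = {2, 4, 7}  B4 = {1, 4, 5}  B5 = {2, 6, 7}
Tree: B1–B2, B1–B3, B1–B4, B3–B5

The largest bag has 3 vertices, giving width 2; this decomposition certifies tw(G) ≤ 2. For the lower bound, the 3 vertices {1, 4, 5} are pairwise adjacent, and any tree decomposition puts a clique entirely inside one bag — forcing width ≥ 2. The upper and lower bounds meet at 2, so that is the treewidth.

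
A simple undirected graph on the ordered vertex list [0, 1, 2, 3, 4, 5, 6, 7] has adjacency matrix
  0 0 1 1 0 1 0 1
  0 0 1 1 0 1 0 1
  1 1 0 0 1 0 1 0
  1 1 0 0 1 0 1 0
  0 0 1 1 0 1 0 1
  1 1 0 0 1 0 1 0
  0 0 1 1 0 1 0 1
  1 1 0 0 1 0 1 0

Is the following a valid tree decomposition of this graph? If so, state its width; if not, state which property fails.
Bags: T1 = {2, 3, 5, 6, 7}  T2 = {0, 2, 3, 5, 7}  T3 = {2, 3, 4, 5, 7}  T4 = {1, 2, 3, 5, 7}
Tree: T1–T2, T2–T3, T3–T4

Checking the three conditions: (i) the bags cover all of {0, 1, 2, 3, 4, 5, 6, 7}; (ii) for each edge, some bag contains both endpoints; (iii) the bags containing any fixed vertex form a subtree. All hold, so the decomposition is valid with width 5 − 1 = 4.

Yes; width 4.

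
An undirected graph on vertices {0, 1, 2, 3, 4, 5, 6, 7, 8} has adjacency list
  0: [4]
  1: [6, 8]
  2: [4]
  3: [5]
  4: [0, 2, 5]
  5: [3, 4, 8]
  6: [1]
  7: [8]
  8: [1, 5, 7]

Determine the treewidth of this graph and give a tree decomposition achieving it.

The largest bag has 2 vertices, giving width 1; this decomposition certifies tw(G) ≤ 1. Since G has at least one edge (e.g. 1–8), it is not an edgeless graph, so tw(G) ≥ 1. Hence tw(G) = 1 exactly.

Treewidth 1.
One such decomposition:
Bags: B1 = {1, 8}  B2 = {5, 8}  B3 = {4, 5}  B4 = {0, 4}  B5 = {3, 5}  B6 = {7, 8}  B7 = {1, 6}  B8 = {2, 4}
Tree: B1–B2, B2–B3, B3–B4, B3–B5, B1–B6, B1–B7, B4–B8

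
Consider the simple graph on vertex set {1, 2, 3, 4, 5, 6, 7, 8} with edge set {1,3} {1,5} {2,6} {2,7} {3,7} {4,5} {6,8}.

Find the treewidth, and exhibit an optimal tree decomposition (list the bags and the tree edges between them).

Each bag holds 2 vertices, so the decomposition has width 1, which upper-bounds the treewidth. Any graph with an edge has treewidth ≥ 1, and G has the edge 4–5. Hence tw(G) = 1 exactly.

Treewidth 1.
One such decomposition:
Bags: B1 = {4, 5}  B2 = {1, 5}  B3 = {1, 3}  B4 = {3, 7}  B5 = {2, 7}  B6 = {2, 6}  B7 = {6, 8}
Tree: B1–B2, B2–B3, B3–B4, B4–B5, B5–B6, B6–B7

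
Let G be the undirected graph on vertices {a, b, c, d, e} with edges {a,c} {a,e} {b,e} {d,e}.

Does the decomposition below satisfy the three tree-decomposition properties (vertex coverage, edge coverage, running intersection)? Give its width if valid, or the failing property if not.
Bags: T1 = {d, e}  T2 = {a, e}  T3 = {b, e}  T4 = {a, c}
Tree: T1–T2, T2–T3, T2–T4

Yes; width 1.

Vertex coverage: the bags together contain {a, b, c, d, e}, the full vertex set. Edge coverage: each edge of G has both endpoints in at least one bag. Running intersection: for every vertex, the bags containing it form a connected subtree. All three properties hold, so this is a valid tree decomposition of width max|bag| − 1 = 1, and hence tw(G) ≤ 1.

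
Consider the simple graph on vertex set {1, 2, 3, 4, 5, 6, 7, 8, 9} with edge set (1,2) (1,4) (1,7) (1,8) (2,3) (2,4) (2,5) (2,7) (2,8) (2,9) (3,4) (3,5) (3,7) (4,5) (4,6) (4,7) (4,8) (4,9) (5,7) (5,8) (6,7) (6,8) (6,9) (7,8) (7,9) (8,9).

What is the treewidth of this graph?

A width-4 tree decomposition is:
Bags: B1 = {2, 4, 7, 8, 9}  B2 = {4, 6, 7, 8, 9}  B3 = {2, 4, 5, 7, 8}  B4 = {2, 3, 4, 5, 7}  B5 = {1, 2, 4, 7, 8}
Tree: B1–B2, B1–B3, B3–B4, B1–B5
The largest bag has 5 vertices, giving width 4; this decomposition certifies tw(G) ≤ 4. Conversely, {1, 2, 4, 7, 8} is a clique of size 5, and the vertices of any clique must share a bag in every tree decomposition; so some bag has ≥ 5 vertices and tw(G) ≥ 4. Hence tw(G) = 4 exactly.

4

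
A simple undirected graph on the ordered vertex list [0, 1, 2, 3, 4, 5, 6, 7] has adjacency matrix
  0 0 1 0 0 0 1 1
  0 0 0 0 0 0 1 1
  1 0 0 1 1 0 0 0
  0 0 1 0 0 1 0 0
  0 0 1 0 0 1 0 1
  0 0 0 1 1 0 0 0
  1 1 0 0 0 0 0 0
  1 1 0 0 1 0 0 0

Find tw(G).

2

A width-2 tree decomposition is:
Bags: B1 = {3, 4, 5}  B2 = {2, 3, 4}  B3 = {2, 4, 7}  B4 = {0, 2, 7}  B5 = {0, 1, 7}  B6 = {0, 1, 6}
Tree: B1–B2, B2–B3, B3–B4, B4–B5, B5–B6
The largest bag has 3 vertices, giving width 2; this decomposition certifies tw(G) ≤ 2. For the lower bound, G contains the cycle 5–3–2–4–5, so G is not a forest; only forests have treewidth ≤ 1, hence tw(G) ≥ 2. The upper and lower bounds meet at 2, so that is the treewidth.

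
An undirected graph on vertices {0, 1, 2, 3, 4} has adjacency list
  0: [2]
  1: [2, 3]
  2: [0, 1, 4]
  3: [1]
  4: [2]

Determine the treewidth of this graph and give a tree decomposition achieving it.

Treewidth 1.
One optimal decomposition is:
Bags: B1 = {1, 2}  B2 = {1, 3}  B3 = {2, 4}  B4 = {0, 2}
Tree: B1–B2, B1–B3, B1–B4

Every bag has size at most 2, so the width is 2 − 1 = 1 and tw(G) ≤ 1. Any graph with an edge has treewidth ≥ 1, and G has the edge 1–2. The upper and lower bounds meet at 1, so that is the treewidth.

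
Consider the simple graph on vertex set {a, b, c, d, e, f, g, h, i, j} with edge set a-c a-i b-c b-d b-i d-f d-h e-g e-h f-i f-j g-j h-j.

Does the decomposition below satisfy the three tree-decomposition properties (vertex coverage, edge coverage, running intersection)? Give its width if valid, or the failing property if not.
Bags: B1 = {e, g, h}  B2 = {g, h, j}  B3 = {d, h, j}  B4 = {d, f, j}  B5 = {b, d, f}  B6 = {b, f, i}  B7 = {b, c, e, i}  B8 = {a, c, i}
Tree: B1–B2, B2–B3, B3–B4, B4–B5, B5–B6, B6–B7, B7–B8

No — bags containing vertex e are not connected in the tree.

A tree decomposition must satisfy three properties: every vertex lies in some bag; for every edge, both endpoints lie together in some bag; and for every vertex, the bags containing it form a connected subtree. Here bags containing vertex e are not connected in the tree, so the decomposition is invalid.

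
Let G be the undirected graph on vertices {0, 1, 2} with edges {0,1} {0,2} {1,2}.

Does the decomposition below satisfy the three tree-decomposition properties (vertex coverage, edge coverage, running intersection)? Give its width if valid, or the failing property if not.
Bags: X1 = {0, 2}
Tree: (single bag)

A tree decomposition must satisfy three properties: every vertex lies in some bag; for every edge, both endpoints lie together in some bag; and for every vertex, the bags containing it form a connected subtree. Here vertex 1 appears in no bag, so the decomposition is invalid.

No — vertex 1 appears in no bag.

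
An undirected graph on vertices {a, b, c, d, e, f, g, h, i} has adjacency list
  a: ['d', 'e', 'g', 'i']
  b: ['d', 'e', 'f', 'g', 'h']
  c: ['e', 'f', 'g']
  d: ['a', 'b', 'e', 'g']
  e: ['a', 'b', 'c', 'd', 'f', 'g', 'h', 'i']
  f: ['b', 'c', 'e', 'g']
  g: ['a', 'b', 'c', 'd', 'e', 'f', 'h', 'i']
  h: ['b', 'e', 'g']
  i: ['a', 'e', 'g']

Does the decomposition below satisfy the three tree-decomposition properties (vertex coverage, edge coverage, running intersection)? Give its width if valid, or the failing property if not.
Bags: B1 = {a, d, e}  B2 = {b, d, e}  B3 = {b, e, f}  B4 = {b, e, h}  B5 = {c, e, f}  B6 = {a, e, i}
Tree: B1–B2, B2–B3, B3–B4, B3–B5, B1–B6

A tree decomposition must satisfy three properties: every vertex lies in some bag; for every edge, both endpoints lie together in some bag; and for every vertex, the bags containing it form a connected subtree. Here vertex g appears in no bag, so the decomposition is invalid.

No — vertex g appears in no bag.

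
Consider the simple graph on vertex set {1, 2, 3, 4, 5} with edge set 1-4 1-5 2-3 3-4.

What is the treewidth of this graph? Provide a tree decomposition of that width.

Each bag holds 2 vertices, so the decomposition has width 1, which upper-bounds the treewidth. G has an edge, so its treewidth is at least 1. Combining the bounds, tw(G) = 1.

Treewidth 1.
One optimal decomposition is:
Bags: B1 = {2, 3}  B2 = {3, 4}  B3 = {1, 4}  B4 = {1, 5}
Tree: B1–B2, B2–B3, B3–B4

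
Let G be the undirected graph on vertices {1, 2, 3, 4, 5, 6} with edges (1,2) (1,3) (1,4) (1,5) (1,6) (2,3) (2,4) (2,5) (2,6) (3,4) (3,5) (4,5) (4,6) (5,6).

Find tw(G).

4

A width-4 tree decomposition is:
Bags: B1 = {1, 2, 4, 5, 6}  B2 = {1, 2, 3, 4, 5}
Tree: B1–B2
The largest bag has 5 vertices, giving width 4; this decomposition certifies tw(G) ≤ 4. For the lower bound, the 5 vertices {1, 2, 3, 4, 5} are pairwise adjacent, and any tree decomposition puts a clique entirely inside one bag — forcing width ≥ 4. Combining the bounds, tw(G) = 4.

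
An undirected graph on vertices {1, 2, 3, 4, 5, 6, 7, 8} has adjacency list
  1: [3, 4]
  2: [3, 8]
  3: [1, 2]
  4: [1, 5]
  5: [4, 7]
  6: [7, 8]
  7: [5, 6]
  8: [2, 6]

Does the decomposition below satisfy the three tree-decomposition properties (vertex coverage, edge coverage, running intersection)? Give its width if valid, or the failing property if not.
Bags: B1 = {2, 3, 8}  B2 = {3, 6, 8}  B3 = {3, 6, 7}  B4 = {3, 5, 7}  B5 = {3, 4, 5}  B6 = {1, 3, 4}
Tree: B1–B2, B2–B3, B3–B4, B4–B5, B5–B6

Vertex coverage: the bags together contain {1, 2, 3, 4, 5, 6, 7, 8}, the full vertex set. Edge coverage: each edge of G has both endpoints in at least one bag. Running intersection: for every vertex, the bags containing it form a connected subtree. All three properties hold, so this is a valid tree decomposition of width max|bag| − 1 = 2, and hence tw(G) ≤ 2.

Yes; width 2.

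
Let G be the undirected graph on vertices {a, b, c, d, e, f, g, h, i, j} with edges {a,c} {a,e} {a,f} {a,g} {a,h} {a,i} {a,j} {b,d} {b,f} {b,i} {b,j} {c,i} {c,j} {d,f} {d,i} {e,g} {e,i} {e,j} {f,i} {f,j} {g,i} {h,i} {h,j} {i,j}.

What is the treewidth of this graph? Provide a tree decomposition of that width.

Every bag has size at most 4, so the width is 4 − 1 = 3 and tw(G) ≤ 3. Conversely, {b, d, f, i} is a clique of size 4, and the vertices of any clique must share a bag in every tree decomposition; so some bag has ≥ 4 vertices and tw(G) ≥ 3. Combining the bounds, tw(G) = 3.

Treewidth 3.
One optimal decomposition is:
Bags: B1 = {a, e, i, j}  B2 = {a, c, i, j}  B3 = {a, f, i, j}  B4 = {b, f, i, j}  B5 = {a, e, g, i}  B6 = {b, d, f, i}  B7 = {a, h, i, j}
Tree: B1–B2, B2–B3, B3–B4, B1–B5, B4–B6, B3–B7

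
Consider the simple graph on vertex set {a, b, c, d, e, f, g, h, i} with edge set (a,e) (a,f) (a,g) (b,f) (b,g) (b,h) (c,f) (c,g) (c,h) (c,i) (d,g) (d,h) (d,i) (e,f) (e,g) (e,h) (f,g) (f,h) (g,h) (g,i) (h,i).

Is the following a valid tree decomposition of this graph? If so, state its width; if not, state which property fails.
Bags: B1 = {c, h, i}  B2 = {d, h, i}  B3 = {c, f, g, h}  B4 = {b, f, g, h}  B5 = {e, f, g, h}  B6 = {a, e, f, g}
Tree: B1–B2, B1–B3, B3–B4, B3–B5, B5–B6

A tree decomposition must satisfy three properties: every vertex lies in some bag; for every edge, both endpoints lie together in some bag; and for every vertex, the bags containing it form a connected subtree. Here edge (g,i) lies in no bag, so the decomposition is invalid.

No — edge (g,i) lies in no bag.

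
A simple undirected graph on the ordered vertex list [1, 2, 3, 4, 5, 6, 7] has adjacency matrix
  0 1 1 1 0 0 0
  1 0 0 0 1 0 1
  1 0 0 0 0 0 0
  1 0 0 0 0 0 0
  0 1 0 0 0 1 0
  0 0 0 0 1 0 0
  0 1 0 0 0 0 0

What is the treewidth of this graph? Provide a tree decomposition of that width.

Every bag has size at most 2, so the width is 2 − 1 = 1 and tw(G) ≤ 1. G has an edge, so its treewidth is at least 1. Therefore the treewidth is 1.

Treewidth 1.
Bags: B1 = {1, 4}  B2 = {1, 3}  B3 = {1, 2}  B4 = {2, 7}  B5 = {2, 5}  B6 = {5, 6}
Tree: B1–B2, B2–B3, B3–B4, B4–B5, B5–B6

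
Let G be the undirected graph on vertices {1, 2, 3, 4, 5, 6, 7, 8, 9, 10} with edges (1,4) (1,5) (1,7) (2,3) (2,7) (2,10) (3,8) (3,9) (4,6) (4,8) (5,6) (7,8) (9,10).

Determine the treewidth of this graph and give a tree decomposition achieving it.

Every bag has size at most 3, so the width is 3 − 1 = 2 and tw(G) ≤ 2. The edges 9–10–2–3–9 form a cycle, so G is not a tree and its treewidth is at least 2. The upper and lower bounds meet at 2, so that is the treewidth.

Treewidth 2.
One such decomposition:
Bags: B1 = {3, 9, 10}  B2 = {2, 3, 10}  B3 = {2, 3, 8}  B4 = {2, 7, 8}  B5 = {4, 7, 8}  B6 = {1, 4, 7}  B7 = {1, 4, 6}  B8 = {1, 5, 6}
Tree: B1–B2, B2–B3, B3–B4, B4–B5, B5–B6, B6–B7, B7–B8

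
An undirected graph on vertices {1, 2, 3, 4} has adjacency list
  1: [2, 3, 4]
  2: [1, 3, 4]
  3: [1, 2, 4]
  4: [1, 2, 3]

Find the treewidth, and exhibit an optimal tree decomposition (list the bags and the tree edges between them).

Treewidth 3.
One optimal decomposition is:
Bags: B1 = {1, 2, 3, 4}
Tree: (single bag)

A single bag containing all 4 vertices is trivially a valid decomposition of width 3. For the lower bound, the 4 vertices {1, 2, 3, 4} are pairwise adjacent, and any tree decomposition puts a clique entirely inside one bag — forcing width ≥ 3. Combining the bounds, tw(G) = 3.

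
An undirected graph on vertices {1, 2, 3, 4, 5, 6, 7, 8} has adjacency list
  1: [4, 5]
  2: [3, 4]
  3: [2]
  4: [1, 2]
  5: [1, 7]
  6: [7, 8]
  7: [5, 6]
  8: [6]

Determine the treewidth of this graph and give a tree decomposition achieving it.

Treewidth 1.
One optimal decomposition is:
Bags: B1 = {6, 8}  B2 = {6, 7}  B3 = {5, 7}  B4 = {1, 5}  B5 = {1, 4}  B6 = {2, 4}  B7 = {2, 3}
Tree: B1–B2, B2–B3, B3–B4, B4–B5, B5–B6, B6–B7

The largest bag has 2 vertices, giving width 1; this decomposition certifies tw(G) ≤ 1. Since G has at least one edge (e.g. 8–6), it is not an edgeless graph, so tw(G) ≥ 1. Combining the bounds, tw(G) = 1.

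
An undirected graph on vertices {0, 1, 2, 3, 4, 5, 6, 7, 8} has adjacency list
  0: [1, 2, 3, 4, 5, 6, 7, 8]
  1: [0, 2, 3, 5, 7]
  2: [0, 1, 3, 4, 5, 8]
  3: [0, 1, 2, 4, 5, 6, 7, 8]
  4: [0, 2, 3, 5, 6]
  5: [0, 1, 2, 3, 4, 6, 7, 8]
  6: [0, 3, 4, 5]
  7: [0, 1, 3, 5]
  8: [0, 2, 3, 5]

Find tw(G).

4

A width-4 tree decomposition is:
Bags: B1 = {0, 2, 3, 4, 5}  B2 = {0, 1, 2, 3, 5}  B3 = {0, 2, 3, 5, 8}  B4 = {0, 3, 4, 5, 6}  B5 = {0, 1, 3, 5, 7}
Tree: B1–B2, B1–B3, B1–B4, B2–B5
Every bag has size at most 5, so the width is 5 − 1 = 4 and tw(G) ≤ 4. On the other hand G contains the 5-clique {0, 2, 3, 5, 8}. A clique must lie in a single bag of any decomposition, so no decomposition can have width below 4. Therefore the treewidth is 4.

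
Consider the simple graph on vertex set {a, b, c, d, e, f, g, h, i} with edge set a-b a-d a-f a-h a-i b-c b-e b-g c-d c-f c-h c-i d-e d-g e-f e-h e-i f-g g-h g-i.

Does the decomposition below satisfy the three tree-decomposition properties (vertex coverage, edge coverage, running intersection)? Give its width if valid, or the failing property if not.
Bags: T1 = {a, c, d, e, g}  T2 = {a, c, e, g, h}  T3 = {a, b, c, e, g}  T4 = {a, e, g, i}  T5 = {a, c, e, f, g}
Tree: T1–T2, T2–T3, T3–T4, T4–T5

A tree decomposition must satisfy three properties: every vertex lies in some bag; for every edge, both endpoints lie together in some bag; and for every vertex, the bags containing it form a connected subtree. Here edge (c,i) lies in no bag, so the decomposition is invalid.

No — edge (c,i) lies in no bag.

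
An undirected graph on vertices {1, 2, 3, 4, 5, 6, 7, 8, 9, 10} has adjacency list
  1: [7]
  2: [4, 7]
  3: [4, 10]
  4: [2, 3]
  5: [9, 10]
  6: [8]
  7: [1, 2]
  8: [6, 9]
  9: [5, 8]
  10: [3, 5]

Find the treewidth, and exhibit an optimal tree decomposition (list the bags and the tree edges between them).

Each bag holds 2 vertices, so the decomposition has width 1, which upper-bounds the treewidth. Since G has at least one edge (e.g. 6–8), it is not an edgeless graph, so tw(G) ≥ 1. Combining the bounds, tw(G) = 1.

Treewidth 1.
One optimal decomposition is:
Bags: B1 = {6, 8}  B2 = {8, 9}  B3 = {5, 9}  B4 = {5, 10}  B5 = {3, 10}  B6 = {3, 4}  B7 = {2, 4}  B8 = {2, 7}  B9 = {1, 7}
Tree: B1–B2, B2–B3, B3–B4, B4–B5, B5–B6, B6–B7, B7–B8, B8–B9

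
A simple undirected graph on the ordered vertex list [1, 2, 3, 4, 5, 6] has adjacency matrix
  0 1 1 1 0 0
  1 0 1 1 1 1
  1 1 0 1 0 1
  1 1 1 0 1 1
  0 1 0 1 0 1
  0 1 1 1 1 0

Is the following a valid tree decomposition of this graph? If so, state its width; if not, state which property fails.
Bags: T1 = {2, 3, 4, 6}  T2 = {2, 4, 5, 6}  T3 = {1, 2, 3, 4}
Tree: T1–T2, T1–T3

Yes; width 3.

Vertex coverage: the bags together contain {1, 2, 3, 4, 5, 6}, the full vertex set. Edge coverage: each edge of G has both endpoints in at least one bag. Running intersection: for every vertex, the bags containing it form a connected subtree. All three properties hold, so this is a valid tree decomposition of width max|bag| − 1 = 3, and hence tw(G) ≤ 3.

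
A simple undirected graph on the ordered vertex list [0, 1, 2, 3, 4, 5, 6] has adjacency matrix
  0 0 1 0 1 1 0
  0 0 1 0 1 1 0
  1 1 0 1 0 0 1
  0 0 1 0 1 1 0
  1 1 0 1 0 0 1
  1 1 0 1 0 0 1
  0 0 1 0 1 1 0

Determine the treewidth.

3

A width-3 tree decomposition is:
Bags: B1 = {2, 4, 5, 6}  B2 = {2, 3, 4, 5}  B3 = {1, 2, 4, 5}  B4 = {0, 2, 4, 5}
Tree: B1–B2, B2–B3, B3–B4
Every bag has size at most 4, so the width is 4 − 1 = 3 and tw(G) ≤ 3. For the lower bound: the 4 vertex sets {2,6}, {3,4}, {5}, {1} are disjoint, each induces a connected subgraph, and every pair is joined by at least one edge of G. Contracting each set to a single vertex therefore yields K_{4} as a minor, and since treewidth is minor-monotone, tw(G) ≥ tw(K_{4}) = 3. The upper and lower bounds meet at 3, so that is the treewidth.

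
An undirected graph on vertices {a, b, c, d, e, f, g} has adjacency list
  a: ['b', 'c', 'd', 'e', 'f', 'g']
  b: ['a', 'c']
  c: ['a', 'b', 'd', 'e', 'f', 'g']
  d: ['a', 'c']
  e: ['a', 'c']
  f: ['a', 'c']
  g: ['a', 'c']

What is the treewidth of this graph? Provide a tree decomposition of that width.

Each bag holds 3 vertices, so the decomposition has width 2, which upper-bounds the treewidth. For the lower bound, the 3 vertices {a, c, d} are pairwise adjacent, and any tree decomposition puts a clique entirely inside one bag — forcing width ≥ 2. Combining the bounds, tw(G) = 2.

Treewidth 2.
One optimal decomposition is:
Bags: B1 = {a, c, g}  B2 = {a, c, f}  B3 = {a, c, e}  B4 = {a, c, d}  B5 = {a, b, c}
Tree: B1–B2, B2–B3, B1–B4, B4–B5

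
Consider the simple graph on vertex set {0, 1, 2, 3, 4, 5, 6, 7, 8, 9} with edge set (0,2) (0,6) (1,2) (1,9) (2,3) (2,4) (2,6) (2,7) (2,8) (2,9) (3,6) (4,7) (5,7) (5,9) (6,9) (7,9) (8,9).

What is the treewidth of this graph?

2

A width-2 tree decomposition is:
Bags: B1 = {2, 7, 9}  B2 = {2, 4, 7}  B3 = {2, 6, 9}  B4 = {0, 2, 6}  B5 = {2, 3, 6}  B6 = {1, 2, 9}  B7 = {5, 7, 9}  B8 = {2, 8, 9}
Tree: B1–B2, B1–B3, B3–B4, B3–B5, B3–B6, B1–B7, B6–B8
Every bag has size at most 3, so the width is 3 − 1 = 2 and tw(G) ≤ 2. On the other hand G contains the 3-clique {0, 2, 6}. A clique must lie in a single bag of any decomposition, so no decomposition can have width below 2. Hence tw(G) = 2 exactly.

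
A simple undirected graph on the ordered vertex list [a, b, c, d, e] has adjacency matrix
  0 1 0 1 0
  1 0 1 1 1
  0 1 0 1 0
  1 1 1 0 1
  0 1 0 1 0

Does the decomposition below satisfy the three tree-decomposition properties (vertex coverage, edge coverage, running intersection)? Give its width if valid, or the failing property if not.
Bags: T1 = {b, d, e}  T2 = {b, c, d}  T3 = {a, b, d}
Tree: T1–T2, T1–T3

Yes; width 2.

Checking the three conditions: (i) the bags cover all of {a, b, c, d, e}; (ii) for each edge, some bag contains both endpoints; (iii) the bags containing any fixed vertex form a subtree. All hold, so the decomposition is valid with width 3 − 1 = 2.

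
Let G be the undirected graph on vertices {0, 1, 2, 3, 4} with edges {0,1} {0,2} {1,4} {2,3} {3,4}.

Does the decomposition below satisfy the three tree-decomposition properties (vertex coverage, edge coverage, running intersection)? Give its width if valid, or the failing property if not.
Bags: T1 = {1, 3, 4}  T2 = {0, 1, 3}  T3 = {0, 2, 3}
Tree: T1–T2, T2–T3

Yes; width 2.

Checking the three conditions: (i) the bags cover all of {0, 1, 2, 3, 4}; (ii) for each edge, some bag contains both endpoints; (iii) the bags containing any fixed vertex form a subtree. All hold, so the decomposition is valid with width 3 − 1 = 2.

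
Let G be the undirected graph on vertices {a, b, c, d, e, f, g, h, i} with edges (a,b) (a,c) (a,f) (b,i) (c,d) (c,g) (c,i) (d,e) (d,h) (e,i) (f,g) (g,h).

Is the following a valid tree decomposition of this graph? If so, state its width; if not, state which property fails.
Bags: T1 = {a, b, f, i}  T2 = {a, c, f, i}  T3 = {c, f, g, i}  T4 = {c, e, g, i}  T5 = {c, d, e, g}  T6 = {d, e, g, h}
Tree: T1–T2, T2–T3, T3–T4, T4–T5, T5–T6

Yes; width 3.

Vertex coverage: the bags together contain {a, b, c, d, e, f, g, h, i}, the full vertex set. Edge coverage: each edge of G has both endpoints in at least one bag. Running intersection: for every vertex, the bags containing it form a connected subtree. All three properties hold, so this is a valid tree decomposition of width max|bag| − 1 = 3, and hence tw(G) ≤ 3.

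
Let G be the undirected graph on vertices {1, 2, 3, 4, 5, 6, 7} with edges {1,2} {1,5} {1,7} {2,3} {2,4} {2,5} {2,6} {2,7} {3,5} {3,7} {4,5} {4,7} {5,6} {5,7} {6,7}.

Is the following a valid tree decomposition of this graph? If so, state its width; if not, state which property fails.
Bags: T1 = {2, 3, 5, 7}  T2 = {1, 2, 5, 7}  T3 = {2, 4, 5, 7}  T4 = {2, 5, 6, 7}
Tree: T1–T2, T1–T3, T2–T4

Yes; width 3.

Every vertex of G appears in some bag (union = {1, 2, 3, 4, 5, 6, 7}); every edge is covered by a bag; and for each vertex v the set of bags containing v is connected in the bag tree. The decomposition is therefore valid. The largest bag has 4 vertices, so the width is 3.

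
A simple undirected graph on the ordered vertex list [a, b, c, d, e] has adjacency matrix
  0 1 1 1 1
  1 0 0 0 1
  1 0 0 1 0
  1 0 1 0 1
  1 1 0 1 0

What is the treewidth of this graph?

A width-2 tree decomposition is:
Bags: B1 = {a, b, e}  B2 = {a, d, e}  B3 = {a, c, d}
Tree: B1–B2, B2–B3
Every bag has size at most 3, so the width is 3 − 1 = 2 and tw(G) ≤ 2. For the lower bound, the 3 vertices {a, d, e} are pairwise adjacent, and any tree decomposition puts a clique entirely inside one bag — forcing width ≥ 2. The upper and lower bounds meet at 2, so that is the treewidth.

2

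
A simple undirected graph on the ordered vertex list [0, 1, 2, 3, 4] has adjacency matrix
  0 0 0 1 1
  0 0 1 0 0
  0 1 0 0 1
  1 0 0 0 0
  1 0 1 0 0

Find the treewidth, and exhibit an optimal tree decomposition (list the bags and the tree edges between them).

Each bag holds 2 vertices, so the decomposition has width 1, which upper-bounds the treewidth. G has an edge, so its treewidth is at least 1. Hence tw(G) = 1 exactly.

Treewidth 1.
One optimal decomposition is:
Bags: B1 = {2, 4}  B2 = {1, 2}  B3 = {0, 4}  B4 = {0, 3}
Tree: B1–B2, B1–B3, B3–B4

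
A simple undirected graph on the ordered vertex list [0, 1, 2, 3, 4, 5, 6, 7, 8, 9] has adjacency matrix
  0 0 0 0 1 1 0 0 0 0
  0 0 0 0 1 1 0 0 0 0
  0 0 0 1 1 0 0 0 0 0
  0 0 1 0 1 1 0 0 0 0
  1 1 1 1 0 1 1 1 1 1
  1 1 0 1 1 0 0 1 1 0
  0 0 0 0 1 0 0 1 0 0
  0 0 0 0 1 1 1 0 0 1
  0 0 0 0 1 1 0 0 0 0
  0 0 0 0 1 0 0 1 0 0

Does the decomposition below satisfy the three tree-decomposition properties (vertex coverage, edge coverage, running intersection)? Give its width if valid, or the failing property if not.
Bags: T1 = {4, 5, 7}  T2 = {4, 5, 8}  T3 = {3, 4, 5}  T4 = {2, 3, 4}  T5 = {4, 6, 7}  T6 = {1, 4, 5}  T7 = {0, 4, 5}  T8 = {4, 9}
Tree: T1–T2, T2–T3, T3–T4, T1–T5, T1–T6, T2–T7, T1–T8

No — edge (7,9) lies in no bag.

A tree decomposition must satisfy three properties: every vertex lies in some bag; for every edge, both endpoints lie together in some bag; and for every vertex, the bags containing it form a connected subtree. Here edge (7,9) lies in no bag, so the decomposition is invalid.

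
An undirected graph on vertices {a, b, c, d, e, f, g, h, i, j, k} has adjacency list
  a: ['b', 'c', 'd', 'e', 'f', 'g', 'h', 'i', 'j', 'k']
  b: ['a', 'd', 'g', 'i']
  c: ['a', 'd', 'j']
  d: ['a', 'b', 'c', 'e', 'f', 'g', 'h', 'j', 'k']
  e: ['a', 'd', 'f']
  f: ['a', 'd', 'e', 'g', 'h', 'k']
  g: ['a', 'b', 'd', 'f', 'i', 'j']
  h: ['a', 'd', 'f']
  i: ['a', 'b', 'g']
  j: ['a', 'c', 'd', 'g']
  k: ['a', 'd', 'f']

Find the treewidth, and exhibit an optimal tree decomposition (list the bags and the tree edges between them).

The largest bag has 4 vertices, giving width 3; this decomposition certifies tw(G) ≤ 3. For the lower bound, the 4 vertices {a, d, g, j} are pairwise adjacent, and any tree decomposition puts a clique entirely inside one bag — forcing width ≥ 3. Hence tw(G) = 3 exactly.

Treewidth 3.
Bags: B1 = {a, d, f, g}  B2 = {a, d, f, h}  B3 = {a, d, g, j}  B4 = {a, b, d, g}  B5 = {a, c, d, j}  B6 = {a, d, e, f}  B7 = {a, b, g, i}  B8 = {a, d, f, k}
Tree: B1–B2, B1–B3, B1–B4, B3–B5, B2–B6, B4–B7, B6–B8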